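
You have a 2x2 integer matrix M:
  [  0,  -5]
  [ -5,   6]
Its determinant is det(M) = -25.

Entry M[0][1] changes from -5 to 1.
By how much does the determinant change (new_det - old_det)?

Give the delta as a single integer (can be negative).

Cofactor C_01 = 5
Entry delta = 1 - -5 = 6
Det delta = entry_delta * cofactor = 6 * 5 = 30

Answer: 30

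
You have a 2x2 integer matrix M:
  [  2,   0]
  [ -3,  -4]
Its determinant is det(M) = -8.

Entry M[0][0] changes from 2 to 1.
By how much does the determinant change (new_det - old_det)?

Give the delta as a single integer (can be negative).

Cofactor C_00 = -4
Entry delta = 1 - 2 = -1
Det delta = entry_delta * cofactor = -1 * -4 = 4

Answer: 4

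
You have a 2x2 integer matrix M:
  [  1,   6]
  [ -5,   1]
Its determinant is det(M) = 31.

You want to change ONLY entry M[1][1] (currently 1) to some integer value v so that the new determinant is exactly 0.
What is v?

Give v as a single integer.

Answer: -30

Derivation:
det is linear in entry M[1][1]: det = old_det + (v - 1) * C_11
Cofactor C_11 = 1
Want det = 0: 31 + (v - 1) * 1 = 0
  (v - 1) = -31 / 1 = -31
  v = 1 + (-31) = -30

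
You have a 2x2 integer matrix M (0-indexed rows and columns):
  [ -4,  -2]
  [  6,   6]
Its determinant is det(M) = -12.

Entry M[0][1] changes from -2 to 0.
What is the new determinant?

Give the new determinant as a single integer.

Answer: -24

Derivation:
det is linear in row 0: changing M[0][1] by delta changes det by delta * cofactor(0,1).
Cofactor C_01 = (-1)^(0+1) * minor(0,1) = -6
Entry delta = 0 - -2 = 2
Det delta = 2 * -6 = -12
New det = -12 + -12 = -24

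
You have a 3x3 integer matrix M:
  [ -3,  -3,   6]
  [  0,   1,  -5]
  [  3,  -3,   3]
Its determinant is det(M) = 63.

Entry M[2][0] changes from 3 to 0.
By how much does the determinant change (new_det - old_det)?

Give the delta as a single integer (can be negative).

Cofactor C_20 = 9
Entry delta = 0 - 3 = -3
Det delta = entry_delta * cofactor = -3 * 9 = -27

Answer: -27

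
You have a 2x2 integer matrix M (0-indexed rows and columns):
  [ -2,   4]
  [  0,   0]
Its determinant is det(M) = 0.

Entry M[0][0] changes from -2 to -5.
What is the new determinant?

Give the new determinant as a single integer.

Answer: 0

Derivation:
det is linear in row 0: changing M[0][0] by delta changes det by delta * cofactor(0,0).
Cofactor C_00 = (-1)^(0+0) * minor(0,0) = 0
Entry delta = -5 - -2 = -3
Det delta = -3 * 0 = 0
New det = 0 + 0 = 0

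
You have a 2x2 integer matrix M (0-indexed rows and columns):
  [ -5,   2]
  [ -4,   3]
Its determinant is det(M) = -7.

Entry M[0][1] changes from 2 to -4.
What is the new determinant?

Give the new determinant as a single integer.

Answer: -31

Derivation:
det is linear in row 0: changing M[0][1] by delta changes det by delta * cofactor(0,1).
Cofactor C_01 = (-1)^(0+1) * minor(0,1) = 4
Entry delta = -4 - 2 = -6
Det delta = -6 * 4 = -24
New det = -7 + -24 = -31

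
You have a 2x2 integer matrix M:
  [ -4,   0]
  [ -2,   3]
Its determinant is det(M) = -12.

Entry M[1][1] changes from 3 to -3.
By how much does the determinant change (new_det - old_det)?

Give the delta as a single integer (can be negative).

Answer: 24

Derivation:
Cofactor C_11 = -4
Entry delta = -3 - 3 = -6
Det delta = entry_delta * cofactor = -6 * -4 = 24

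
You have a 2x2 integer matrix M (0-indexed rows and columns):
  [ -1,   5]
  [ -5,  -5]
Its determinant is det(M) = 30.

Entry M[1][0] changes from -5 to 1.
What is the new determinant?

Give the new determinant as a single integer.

det is linear in row 1: changing M[1][0] by delta changes det by delta * cofactor(1,0).
Cofactor C_10 = (-1)^(1+0) * minor(1,0) = -5
Entry delta = 1 - -5 = 6
Det delta = 6 * -5 = -30
New det = 30 + -30 = 0

Answer: 0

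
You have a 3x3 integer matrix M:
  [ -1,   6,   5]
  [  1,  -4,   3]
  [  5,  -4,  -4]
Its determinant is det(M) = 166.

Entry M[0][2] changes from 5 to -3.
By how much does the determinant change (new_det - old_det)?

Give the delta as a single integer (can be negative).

Cofactor C_02 = 16
Entry delta = -3 - 5 = -8
Det delta = entry_delta * cofactor = -8 * 16 = -128

Answer: -128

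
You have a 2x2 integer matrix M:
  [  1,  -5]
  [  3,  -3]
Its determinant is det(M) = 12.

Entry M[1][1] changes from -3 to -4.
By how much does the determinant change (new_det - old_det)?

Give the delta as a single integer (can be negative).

Answer: -1

Derivation:
Cofactor C_11 = 1
Entry delta = -4 - -3 = -1
Det delta = entry_delta * cofactor = -1 * 1 = -1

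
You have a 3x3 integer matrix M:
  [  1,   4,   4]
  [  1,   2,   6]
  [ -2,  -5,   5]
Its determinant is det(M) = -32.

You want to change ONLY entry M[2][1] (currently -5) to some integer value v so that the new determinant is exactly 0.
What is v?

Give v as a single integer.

det is linear in entry M[2][1]: det = old_det + (v - -5) * C_21
Cofactor C_21 = -2
Want det = 0: -32 + (v - -5) * -2 = 0
  (v - -5) = 32 / -2 = -16
  v = -5 + (-16) = -21

Answer: -21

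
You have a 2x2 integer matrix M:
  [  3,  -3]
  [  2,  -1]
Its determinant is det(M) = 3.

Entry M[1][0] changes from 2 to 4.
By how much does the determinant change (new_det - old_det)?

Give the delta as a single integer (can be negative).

Cofactor C_10 = 3
Entry delta = 4 - 2 = 2
Det delta = entry_delta * cofactor = 2 * 3 = 6

Answer: 6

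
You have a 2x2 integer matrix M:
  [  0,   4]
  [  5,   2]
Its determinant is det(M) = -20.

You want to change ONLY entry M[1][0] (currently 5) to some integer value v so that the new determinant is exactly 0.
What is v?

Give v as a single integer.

det is linear in entry M[1][0]: det = old_det + (v - 5) * C_10
Cofactor C_10 = -4
Want det = 0: -20 + (v - 5) * -4 = 0
  (v - 5) = 20 / -4 = -5
  v = 5 + (-5) = 0

Answer: 0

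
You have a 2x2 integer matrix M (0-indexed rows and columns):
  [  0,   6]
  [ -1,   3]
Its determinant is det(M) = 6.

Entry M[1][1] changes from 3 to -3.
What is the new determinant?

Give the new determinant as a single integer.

det is linear in row 1: changing M[1][1] by delta changes det by delta * cofactor(1,1).
Cofactor C_11 = (-1)^(1+1) * minor(1,1) = 0
Entry delta = -3 - 3 = -6
Det delta = -6 * 0 = 0
New det = 6 + 0 = 6

Answer: 6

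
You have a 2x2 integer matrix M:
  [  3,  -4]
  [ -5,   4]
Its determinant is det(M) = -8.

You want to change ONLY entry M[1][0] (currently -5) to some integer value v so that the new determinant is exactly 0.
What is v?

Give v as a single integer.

det is linear in entry M[1][0]: det = old_det + (v - -5) * C_10
Cofactor C_10 = 4
Want det = 0: -8 + (v - -5) * 4 = 0
  (v - -5) = 8 / 4 = 2
  v = -5 + (2) = -3

Answer: -3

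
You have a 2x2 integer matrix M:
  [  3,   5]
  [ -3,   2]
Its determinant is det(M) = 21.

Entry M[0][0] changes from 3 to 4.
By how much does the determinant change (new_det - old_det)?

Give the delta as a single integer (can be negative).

Answer: 2

Derivation:
Cofactor C_00 = 2
Entry delta = 4 - 3 = 1
Det delta = entry_delta * cofactor = 1 * 2 = 2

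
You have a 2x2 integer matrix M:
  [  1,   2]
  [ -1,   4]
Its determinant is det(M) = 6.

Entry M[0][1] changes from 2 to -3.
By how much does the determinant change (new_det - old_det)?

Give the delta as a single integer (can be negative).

Answer: -5

Derivation:
Cofactor C_01 = 1
Entry delta = -3 - 2 = -5
Det delta = entry_delta * cofactor = -5 * 1 = -5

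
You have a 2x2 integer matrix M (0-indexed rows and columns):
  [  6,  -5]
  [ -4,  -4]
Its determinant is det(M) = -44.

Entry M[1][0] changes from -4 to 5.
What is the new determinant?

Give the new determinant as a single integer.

Answer: 1

Derivation:
det is linear in row 1: changing M[1][0] by delta changes det by delta * cofactor(1,0).
Cofactor C_10 = (-1)^(1+0) * minor(1,0) = 5
Entry delta = 5 - -4 = 9
Det delta = 9 * 5 = 45
New det = -44 + 45 = 1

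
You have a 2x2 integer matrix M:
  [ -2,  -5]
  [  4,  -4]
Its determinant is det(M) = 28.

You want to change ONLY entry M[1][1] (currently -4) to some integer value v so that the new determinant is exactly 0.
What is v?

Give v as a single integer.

Answer: 10

Derivation:
det is linear in entry M[1][1]: det = old_det + (v - -4) * C_11
Cofactor C_11 = -2
Want det = 0: 28 + (v - -4) * -2 = 0
  (v - -4) = -28 / -2 = 14
  v = -4 + (14) = 10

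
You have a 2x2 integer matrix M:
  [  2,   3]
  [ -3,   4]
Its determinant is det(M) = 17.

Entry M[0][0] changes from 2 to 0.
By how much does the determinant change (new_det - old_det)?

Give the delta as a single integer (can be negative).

Answer: -8

Derivation:
Cofactor C_00 = 4
Entry delta = 0 - 2 = -2
Det delta = entry_delta * cofactor = -2 * 4 = -8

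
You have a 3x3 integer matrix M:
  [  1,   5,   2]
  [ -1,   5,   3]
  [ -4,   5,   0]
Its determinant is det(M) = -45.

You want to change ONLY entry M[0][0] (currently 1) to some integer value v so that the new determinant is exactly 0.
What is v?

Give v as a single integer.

Answer: -2

Derivation:
det is linear in entry M[0][0]: det = old_det + (v - 1) * C_00
Cofactor C_00 = -15
Want det = 0: -45 + (v - 1) * -15 = 0
  (v - 1) = 45 / -15 = -3
  v = 1 + (-3) = -2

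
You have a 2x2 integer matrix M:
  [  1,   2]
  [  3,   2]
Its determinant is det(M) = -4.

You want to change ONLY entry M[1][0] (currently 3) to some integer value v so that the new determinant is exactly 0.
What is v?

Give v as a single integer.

Answer: 1

Derivation:
det is linear in entry M[1][0]: det = old_det + (v - 3) * C_10
Cofactor C_10 = -2
Want det = 0: -4 + (v - 3) * -2 = 0
  (v - 3) = 4 / -2 = -2
  v = 3 + (-2) = 1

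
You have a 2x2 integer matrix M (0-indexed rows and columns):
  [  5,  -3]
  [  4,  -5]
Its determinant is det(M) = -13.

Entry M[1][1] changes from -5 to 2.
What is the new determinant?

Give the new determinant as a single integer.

det is linear in row 1: changing M[1][1] by delta changes det by delta * cofactor(1,1).
Cofactor C_11 = (-1)^(1+1) * minor(1,1) = 5
Entry delta = 2 - -5 = 7
Det delta = 7 * 5 = 35
New det = -13 + 35 = 22

Answer: 22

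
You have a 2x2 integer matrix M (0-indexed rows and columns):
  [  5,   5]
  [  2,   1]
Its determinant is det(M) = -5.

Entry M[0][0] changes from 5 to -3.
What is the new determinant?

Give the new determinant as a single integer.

det is linear in row 0: changing M[0][0] by delta changes det by delta * cofactor(0,0).
Cofactor C_00 = (-1)^(0+0) * minor(0,0) = 1
Entry delta = -3 - 5 = -8
Det delta = -8 * 1 = -8
New det = -5 + -8 = -13

Answer: -13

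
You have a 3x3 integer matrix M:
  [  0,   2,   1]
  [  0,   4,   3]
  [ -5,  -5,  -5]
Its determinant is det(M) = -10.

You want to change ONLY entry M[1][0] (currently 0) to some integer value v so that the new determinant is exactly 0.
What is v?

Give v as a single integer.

det is linear in entry M[1][0]: det = old_det + (v - 0) * C_10
Cofactor C_10 = 5
Want det = 0: -10 + (v - 0) * 5 = 0
  (v - 0) = 10 / 5 = 2
  v = 0 + (2) = 2

Answer: 2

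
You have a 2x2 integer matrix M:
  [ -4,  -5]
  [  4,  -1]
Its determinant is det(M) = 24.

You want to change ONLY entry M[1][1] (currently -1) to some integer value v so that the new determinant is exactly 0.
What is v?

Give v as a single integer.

det is linear in entry M[1][1]: det = old_det + (v - -1) * C_11
Cofactor C_11 = -4
Want det = 0: 24 + (v - -1) * -4 = 0
  (v - -1) = -24 / -4 = 6
  v = -1 + (6) = 5

Answer: 5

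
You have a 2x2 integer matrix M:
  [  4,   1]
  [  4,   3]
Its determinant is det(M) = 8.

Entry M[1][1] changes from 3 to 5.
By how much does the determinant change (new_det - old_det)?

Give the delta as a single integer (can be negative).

Cofactor C_11 = 4
Entry delta = 5 - 3 = 2
Det delta = entry_delta * cofactor = 2 * 4 = 8

Answer: 8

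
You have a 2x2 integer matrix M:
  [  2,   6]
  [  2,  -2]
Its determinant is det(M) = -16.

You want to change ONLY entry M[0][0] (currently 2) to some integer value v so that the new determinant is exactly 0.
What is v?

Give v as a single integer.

Answer: -6

Derivation:
det is linear in entry M[0][0]: det = old_det + (v - 2) * C_00
Cofactor C_00 = -2
Want det = 0: -16 + (v - 2) * -2 = 0
  (v - 2) = 16 / -2 = -8
  v = 2 + (-8) = -6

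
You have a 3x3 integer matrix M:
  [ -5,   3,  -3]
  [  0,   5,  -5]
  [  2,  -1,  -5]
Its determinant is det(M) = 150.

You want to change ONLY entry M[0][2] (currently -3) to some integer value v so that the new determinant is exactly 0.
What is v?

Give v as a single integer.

Answer: 12

Derivation:
det is linear in entry M[0][2]: det = old_det + (v - -3) * C_02
Cofactor C_02 = -10
Want det = 0: 150 + (v - -3) * -10 = 0
  (v - -3) = -150 / -10 = 15
  v = -3 + (15) = 12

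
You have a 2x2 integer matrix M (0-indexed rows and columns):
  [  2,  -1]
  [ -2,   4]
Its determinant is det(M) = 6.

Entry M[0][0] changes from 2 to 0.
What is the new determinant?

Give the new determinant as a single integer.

det is linear in row 0: changing M[0][0] by delta changes det by delta * cofactor(0,0).
Cofactor C_00 = (-1)^(0+0) * minor(0,0) = 4
Entry delta = 0 - 2 = -2
Det delta = -2 * 4 = -8
New det = 6 + -8 = -2

Answer: -2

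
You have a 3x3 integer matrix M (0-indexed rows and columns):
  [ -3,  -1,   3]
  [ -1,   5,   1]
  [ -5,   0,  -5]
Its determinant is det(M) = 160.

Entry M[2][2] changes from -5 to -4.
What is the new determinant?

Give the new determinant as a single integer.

Answer: 144

Derivation:
det is linear in row 2: changing M[2][2] by delta changes det by delta * cofactor(2,2).
Cofactor C_22 = (-1)^(2+2) * minor(2,2) = -16
Entry delta = -4 - -5 = 1
Det delta = 1 * -16 = -16
New det = 160 + -16 = 144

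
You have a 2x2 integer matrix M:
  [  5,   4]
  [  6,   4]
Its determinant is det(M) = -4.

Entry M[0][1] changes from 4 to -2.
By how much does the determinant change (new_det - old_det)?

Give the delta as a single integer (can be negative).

Cofactor C_01 = -6
Entry delta = -2 - 4 = -6
Det delta = entry_delta * cofactor = -6 * -6 = 36

Answer: 36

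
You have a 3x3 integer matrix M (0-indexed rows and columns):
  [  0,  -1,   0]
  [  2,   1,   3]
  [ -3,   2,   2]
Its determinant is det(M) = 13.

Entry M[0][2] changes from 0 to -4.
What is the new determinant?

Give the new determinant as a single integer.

Answer: -15

Derivation:
det is linear in row 0: changing M[0][2] by delta changes det by delta * cofactor(0,2).
Cofactor C_02 = (-1)^(0+2) * minor(0,2) = 7
Entry delta = -4 - 0 = -4
Det delta = -4 * 7 = -28
New det = 13 + -28 = -15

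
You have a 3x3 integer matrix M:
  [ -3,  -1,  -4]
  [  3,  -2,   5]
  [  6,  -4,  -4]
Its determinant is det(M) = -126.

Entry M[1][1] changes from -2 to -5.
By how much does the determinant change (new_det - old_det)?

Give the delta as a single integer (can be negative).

Cofactor C_11 = 36
Entry delta = -5 - -2 = -3
Det delta = entry_delta * cofactor = -3 * 36 = -108

Answer: -108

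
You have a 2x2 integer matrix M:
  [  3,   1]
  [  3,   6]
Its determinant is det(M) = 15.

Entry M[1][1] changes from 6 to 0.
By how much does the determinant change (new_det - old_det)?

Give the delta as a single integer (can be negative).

Answer: -18

Derivation:
Cofactor C_11 = 3
Entry delta = 0 - 6 = -6
Det delta = entry_delta * cofactor = -6 * 3 = -18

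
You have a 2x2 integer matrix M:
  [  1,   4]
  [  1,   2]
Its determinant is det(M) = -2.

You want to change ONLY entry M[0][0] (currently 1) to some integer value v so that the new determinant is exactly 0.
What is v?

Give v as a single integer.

Answer: 2

Derivation:
det is linear in entry M[0][0]: det = old_det + (v - 1) * C_00
Cofactor C_00 = 2
Want det = 0: -2 + (v - 1) * 2 = 0
  (v - 1) = 2 / 2 = 1
  v = 1 + (1) = 2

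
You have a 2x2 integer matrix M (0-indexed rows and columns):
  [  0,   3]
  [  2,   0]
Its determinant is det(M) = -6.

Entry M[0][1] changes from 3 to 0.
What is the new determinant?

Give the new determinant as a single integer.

det is linear in row 0: changing M[0][1] by delta changes det by delta * cofactor(0,1).
Cofactor C_01 = (-1)^(0+1) * minor(0,1) = -2
Entry delta = 0 - 3 = -3
Det delta = -3 * -2 = 6
New det = -6 + 6 = 0

Answer: 0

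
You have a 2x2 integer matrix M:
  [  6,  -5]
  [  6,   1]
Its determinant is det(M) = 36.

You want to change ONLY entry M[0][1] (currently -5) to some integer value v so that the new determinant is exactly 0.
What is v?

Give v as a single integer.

Answer: 1

Derivation:
det is linear in entry M[0][1]: det = old_det + (v - -5) * C_01
Cofactor C_01 = -6
Want det = 0: 36 + (v - -5) * -6 = 0
  (v - -5) = -36 / -6 = 6
  v = -5 + (6) = 1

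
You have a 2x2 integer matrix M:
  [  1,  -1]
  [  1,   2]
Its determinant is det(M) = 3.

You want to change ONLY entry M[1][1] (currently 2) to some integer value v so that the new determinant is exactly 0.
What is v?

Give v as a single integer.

Answer: -1

Derivation:
det is linear in entry M[1][1]: det = old_det + (v - 2) * C_11
Cofactor C_11 = 1
Want det = 0: 3 + (v - 2) * 1 = 0
  (v - 2) = -3 / 1 = -3
  v = 2 + (-3) = -1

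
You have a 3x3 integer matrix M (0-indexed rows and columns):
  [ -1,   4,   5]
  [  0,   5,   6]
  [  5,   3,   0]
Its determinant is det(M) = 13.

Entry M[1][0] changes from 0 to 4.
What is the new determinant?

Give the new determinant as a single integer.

det is linear in row 1: changing M[1][0] by delta changes det by delta * cofactor(1,0).
Cofactor C_10 = (-1)^(1+0) * minor(1,0) = 15
Entry delta = 4 - 0 = 4
Det delta = 4 * 15 = 60
New det = 13 + 60 = 73

Answer: 73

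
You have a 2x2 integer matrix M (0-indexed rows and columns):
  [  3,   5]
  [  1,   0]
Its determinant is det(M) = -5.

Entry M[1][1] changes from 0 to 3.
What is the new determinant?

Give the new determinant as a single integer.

det is linear in row 1: changing M[1][1] by delta changes det by delta * cofactor(1,1).
Cofactor C_11 = (-1)^(1+1) * minor(1,1) = 3
Entry delta = 3 - 0 = 3
Det delta = 3 * 3 = 9
New det = -5 + 9 = 4

Answer: 4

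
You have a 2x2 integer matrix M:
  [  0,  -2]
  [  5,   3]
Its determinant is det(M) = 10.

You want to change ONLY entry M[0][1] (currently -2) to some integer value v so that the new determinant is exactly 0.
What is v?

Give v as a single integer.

det is linear in entry M[0][1]: det = old_det + (v - -2) * C_01
Cofactor C_01 = -5
Want det = 0: 10 + (v - -2) * -5 = 0
  (v - -2) = -10 / -5 = 2
  v = -2 + (2) = 0

Answer: 0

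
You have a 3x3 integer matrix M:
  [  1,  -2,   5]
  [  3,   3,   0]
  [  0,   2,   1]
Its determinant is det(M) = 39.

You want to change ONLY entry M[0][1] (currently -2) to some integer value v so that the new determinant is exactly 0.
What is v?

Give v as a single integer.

Answer: 11

Derivation:
det is linear in entry M[0][1]: det = old_det + (v - -2) * C_01
Cofactor C_01 = -3
Want det = 0: 39 + (v - -2) * -3 = 0
  (v - -2) = -39 / -3 = 13
  v = -2 + (13) = 11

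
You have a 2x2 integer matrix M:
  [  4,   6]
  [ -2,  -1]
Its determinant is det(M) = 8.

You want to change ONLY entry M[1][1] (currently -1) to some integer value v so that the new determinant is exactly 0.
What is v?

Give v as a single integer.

det is linear in entry M[1][1]: det = old_det + (v - -1) * C_11
Cofactor C_11 = 4
Want det = 0: 8 + (v - -1) * 4 = 0
  (v - -1) = -8 / 4 = -2
  v = -1 + (-2) = -3

Answer: -3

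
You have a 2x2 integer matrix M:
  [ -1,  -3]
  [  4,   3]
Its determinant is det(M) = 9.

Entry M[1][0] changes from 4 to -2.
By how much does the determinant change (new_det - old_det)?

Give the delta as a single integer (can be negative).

Cofactor C_10 = 3
Entry delta = -2 - 4 = -6
Det delta = entry_delta * cofactor = -6 * 3 = -18

Answer: -18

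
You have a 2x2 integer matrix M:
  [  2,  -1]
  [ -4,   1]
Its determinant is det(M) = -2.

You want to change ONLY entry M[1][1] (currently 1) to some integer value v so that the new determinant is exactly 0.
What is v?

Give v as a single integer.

det is linear in entry M[1][1]: det = old_det + (v - 1) * C_11
Cofactor C_11 = 2
Want det = 0: -2 + (v - 1) * 2 = 0
  (v - 1) = 2 / 2 = 1
  v = 1 + (1) = 2

Answer: 2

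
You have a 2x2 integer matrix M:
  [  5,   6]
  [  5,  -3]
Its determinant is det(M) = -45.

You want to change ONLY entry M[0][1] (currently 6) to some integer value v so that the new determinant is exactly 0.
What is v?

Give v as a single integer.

det is linear in entry M[0][1]: det = old_det + (v - 6) * C_01
Cofactor C_01 = -5
Want det = 0: -45 + (v - 6) * -5 = 0
  (v - 6) = 45 / -5 = -9
  v = 6 + (-9) = -3

Answer: -3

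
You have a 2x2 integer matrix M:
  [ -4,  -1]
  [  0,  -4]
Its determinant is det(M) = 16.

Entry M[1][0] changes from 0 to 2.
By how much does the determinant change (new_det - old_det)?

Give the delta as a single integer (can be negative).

Cofactor C_10 = 1
Entry delta = 2 - 0 = 2
Det delta = entry_delta * cofactor = 2 * 1 = 2

Answer: 2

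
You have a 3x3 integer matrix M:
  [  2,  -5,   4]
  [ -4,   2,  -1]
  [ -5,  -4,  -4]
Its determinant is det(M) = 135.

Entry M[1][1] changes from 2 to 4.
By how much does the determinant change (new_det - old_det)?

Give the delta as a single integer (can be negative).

Answer: 24

Derivation:
Cofactor C_11 = 12
Entry delta = 4 - 2 = 2
Det delta = entry_delta * cofactor = 2 * 12 = 24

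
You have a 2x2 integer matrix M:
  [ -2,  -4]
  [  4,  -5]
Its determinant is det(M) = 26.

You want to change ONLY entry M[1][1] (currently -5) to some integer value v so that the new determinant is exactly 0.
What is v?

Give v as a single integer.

det is linear in entry M[1][1]: det = old_det + (v - -5) * C_11
Cofactor C_11 = -2
Want det = 0: 26 + (v - -5) * -2 = 0
  (v - -5) = -26 / -2 = 13
  v = -5 + (13) = 8

Answer: 8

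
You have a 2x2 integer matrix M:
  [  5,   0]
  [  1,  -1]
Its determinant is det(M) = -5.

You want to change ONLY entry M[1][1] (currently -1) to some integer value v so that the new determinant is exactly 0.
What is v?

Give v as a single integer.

det is linear in entry M[1][1]: det = old_det + (v - -1) * C_11
Cofactor C_11 = 5
Want det = 0: -5 + (v - -1) * 5 = 0
  (v - -1) = 5 / 5 = 1
  v = -1 + (1) = 0

Answer: 0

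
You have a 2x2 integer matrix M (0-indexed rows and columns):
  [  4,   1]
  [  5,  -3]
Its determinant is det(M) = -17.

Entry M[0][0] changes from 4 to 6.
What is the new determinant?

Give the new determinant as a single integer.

Answer: -23

Derivation:
det is linear in row 0: changing M[0][0] by delta changes det by delta * cofactor(0,0).
Cofactor C_00 = (-1)^(0+0) * minor(0,0) = -3
Entry delta = 6 - 4 = 2
Det delta = 2 * -3 = -6
New det = -17 + -6 = -23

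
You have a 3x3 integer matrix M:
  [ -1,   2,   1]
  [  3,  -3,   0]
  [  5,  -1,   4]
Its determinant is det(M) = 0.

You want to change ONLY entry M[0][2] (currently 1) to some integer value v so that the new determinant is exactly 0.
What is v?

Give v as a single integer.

Answer: 1

Derivation:
det is linear in entry M[0][2]: det = old_det + (v - 1) * C_02
Cofactor C_02 = 12
Want det = 0: 0 + (v - 1) * 12 = 0
  (v - 1) = 0 / 12 = 0
  v = 1 + (0) = 1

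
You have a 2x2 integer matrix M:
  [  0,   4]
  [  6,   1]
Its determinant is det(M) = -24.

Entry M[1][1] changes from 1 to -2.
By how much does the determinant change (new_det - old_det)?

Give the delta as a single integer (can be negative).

Answer: 0

Derivation:
Cofactor C_11 = 0
Entry delta = -2 - 1 = -3
Det delta = entry_delta * cofactor = -3 * 0 = 0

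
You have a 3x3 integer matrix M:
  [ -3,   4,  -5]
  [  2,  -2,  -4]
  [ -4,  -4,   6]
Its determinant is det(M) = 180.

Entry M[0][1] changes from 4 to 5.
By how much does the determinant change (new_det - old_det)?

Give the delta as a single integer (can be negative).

Cofactor C_01 = 4
Entry delta = 5 - 4 = 1
Det delta = entry_delta * cofactor = 1 * 4 = 4

Answer: 4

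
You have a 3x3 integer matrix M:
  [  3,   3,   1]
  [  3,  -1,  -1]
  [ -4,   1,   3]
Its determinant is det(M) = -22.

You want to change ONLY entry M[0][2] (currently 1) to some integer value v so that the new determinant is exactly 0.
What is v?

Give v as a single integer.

Answer: -21

Derivation:
det is linear in entry M[0][2]: det = old_det + (v - 1) * C_02
Cofactor C_02 = -1
Want det = 0: -22 + (v - 1) * -1 = 0
  (v - 1) = 22 / -1 = -22
  v = 1 + (-22) = -21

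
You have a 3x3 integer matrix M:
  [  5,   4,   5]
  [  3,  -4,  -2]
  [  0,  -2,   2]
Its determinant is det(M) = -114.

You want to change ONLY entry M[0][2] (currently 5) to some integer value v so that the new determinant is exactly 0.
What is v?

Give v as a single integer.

det is linear in entry M[0][2]: det = old_det + (v - 5) * C_02
Cofactor C_02 = -6
Want det = 0: -114 + (v - 5) * -6 = 0
  (v - 5) = 114 / -6 = -19
  v = 5 + (-19) = -14

Answer: -14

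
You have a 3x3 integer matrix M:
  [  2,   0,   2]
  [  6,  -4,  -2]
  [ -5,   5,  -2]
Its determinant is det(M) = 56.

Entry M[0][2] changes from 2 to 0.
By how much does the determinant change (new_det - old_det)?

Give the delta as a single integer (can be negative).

Cofactor C_02 = 10
Entry delta = 0 - 2 = -2
Det delta = entry_delta * cofactor = -2 * 10 = -20

Answer: -20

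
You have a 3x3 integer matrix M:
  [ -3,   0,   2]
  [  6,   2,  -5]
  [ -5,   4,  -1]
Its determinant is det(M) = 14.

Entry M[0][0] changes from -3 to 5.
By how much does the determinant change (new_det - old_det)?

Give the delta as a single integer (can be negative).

Answer: 144

Derivation:
Cofactor C_00 = 18
Entry delta = 5 - -3 = 8
Det delta = entry_delta * cofactor = 8 * 18 = 144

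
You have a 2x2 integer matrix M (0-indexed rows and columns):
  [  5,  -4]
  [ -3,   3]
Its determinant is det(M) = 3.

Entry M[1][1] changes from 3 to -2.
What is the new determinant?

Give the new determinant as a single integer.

det is linear in row 1: changing M[1][1] by delta changes det by delta * cofactor(1,1).
Cofactor C_11 = (-1)^(1+1) * minor(1,1) = 5
Entry delta = -2 - 3 = -5
Det delta = -5 * 5 = -25
New det = 3 + -25 = -22

Answer: -22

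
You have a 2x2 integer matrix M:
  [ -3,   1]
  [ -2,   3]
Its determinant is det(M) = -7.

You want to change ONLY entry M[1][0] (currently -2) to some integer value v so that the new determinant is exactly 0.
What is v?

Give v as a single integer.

Answer: -9

Derivation:
det is linear in entry M[1][0]: det = old_det + (v - -2) * C_10
Cofactor C_10 = -1
Want det = 0: -7 + (v - -2) * -1 = 0
  (v - -2) = 7 / -1 = -7
  v = -2 + (-7) = -9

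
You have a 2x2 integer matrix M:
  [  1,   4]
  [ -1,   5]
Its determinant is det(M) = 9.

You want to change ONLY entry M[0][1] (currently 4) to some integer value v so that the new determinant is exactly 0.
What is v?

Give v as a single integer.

Answer: -5

Derivation:
det is linear in entry M[0][1]: det = old_det + (v - 4) * C_01
Cofactor C_01 = 1
Want det = 0: 9 + (v - 4) * 1 = 0
  (v - 4) = -9 / 1 = -9
  v = 4 + (-9) = -5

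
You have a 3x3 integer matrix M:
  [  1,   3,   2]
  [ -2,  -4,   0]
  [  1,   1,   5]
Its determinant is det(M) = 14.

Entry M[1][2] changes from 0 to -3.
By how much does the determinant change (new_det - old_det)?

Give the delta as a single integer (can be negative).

Answer: -6

Derivation:
Cofactor C_12 = 2
Entry delta = -3 - 0 = -3
Det delta = entry_delta * cofactor = -3 * 2 = -6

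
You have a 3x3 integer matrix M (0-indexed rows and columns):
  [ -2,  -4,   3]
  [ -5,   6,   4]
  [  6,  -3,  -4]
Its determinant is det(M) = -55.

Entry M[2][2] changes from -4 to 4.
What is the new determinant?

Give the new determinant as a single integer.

det is linear in row 2: changing M[2][2] by delta changes det by delta * cofactor(2,2).
Cofactor C_22 = (-1)^(2+2) * minor(2,2) = -32
Entry delta = 4 - -4 = 8
Det delta = 8 * -32 = -256
New det = -55 + -256 = -311

Answer: -311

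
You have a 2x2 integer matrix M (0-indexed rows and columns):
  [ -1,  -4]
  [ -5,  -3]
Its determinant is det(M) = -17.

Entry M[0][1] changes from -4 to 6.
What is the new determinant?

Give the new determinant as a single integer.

Answer: 33

Derivation:
det is linear in row 0: changing M[0][1] by delta changes det by delta * cofactor(0,1).
Cofactor C_01 = (-1)^(0+1) * minor(0,1) = 5
Entry delta = 6 - -4 = 10
Det delta = 10 * 5 = 50
New det = -17 + 50 = 33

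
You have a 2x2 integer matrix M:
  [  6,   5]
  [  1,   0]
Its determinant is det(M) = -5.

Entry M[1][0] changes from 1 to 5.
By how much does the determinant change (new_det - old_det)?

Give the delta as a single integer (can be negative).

Answer: -20

Derivation:
Cofactor C_10 = -5
Entry delta = 5 - 1 = 4
Det delta = entry_delta * cofactor = 4 * -5 = -20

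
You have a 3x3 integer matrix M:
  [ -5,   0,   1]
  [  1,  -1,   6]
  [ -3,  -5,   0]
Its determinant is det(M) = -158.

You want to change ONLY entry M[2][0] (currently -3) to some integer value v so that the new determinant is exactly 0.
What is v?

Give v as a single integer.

det is linear in entry M[2][0]: det = old_det + (v - -3) * C_20
Cofactor C_20 = 1
Want det = 0: -158 + (v - -3) * 1 = 0
  (v - -3) = 158 / 1 = 158
  v = -3 + (158) = 155

Answer: 155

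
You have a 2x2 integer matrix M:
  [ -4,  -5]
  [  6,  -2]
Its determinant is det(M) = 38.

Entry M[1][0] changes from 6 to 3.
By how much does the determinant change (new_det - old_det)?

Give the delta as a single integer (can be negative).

Answer: -15

Derivation:
Cofactor C_10 = 5
Entry delta = 3 - 6 = -3
Det delta = entry_delta * cofactor = -3 * 5 = -15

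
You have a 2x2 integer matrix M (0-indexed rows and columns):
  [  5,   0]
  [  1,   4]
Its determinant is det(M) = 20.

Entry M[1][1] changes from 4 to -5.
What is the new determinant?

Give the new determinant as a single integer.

Answer: -25

Derivation:
det is linear in row 1: changing M[1][1] by delta changes det by delta * cofactor(1,1).
Cofactor C_11 = (-1)^(1+1) * minor(1,1) = 5
Entry delta = -5 - 4 = -9
Det delta = -9 * 5 = -45
New det = 20 + -45 = -25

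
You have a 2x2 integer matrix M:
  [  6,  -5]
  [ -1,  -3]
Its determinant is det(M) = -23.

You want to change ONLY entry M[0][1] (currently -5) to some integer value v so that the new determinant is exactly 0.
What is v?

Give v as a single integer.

Answer: 18

Derivation:
det is linear in entry M[0][1]: det = old_det + (v - -5) * C_01
Cofactor C_01 = 1
Want det = 0: -23 + (v - -5) * 1 = 0
  (v - -5) = 23 / 1 = 23
  v = -5 + (23) = 18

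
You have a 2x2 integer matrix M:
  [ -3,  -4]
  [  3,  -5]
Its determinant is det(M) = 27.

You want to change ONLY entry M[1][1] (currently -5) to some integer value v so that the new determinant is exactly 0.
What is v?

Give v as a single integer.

det is linear in entry M[1][1]: det = old_det + (v - -5) * C_11
Cofactor C_11 = -3
Want det = 0: 27 + (v - -5) * -3 = 0
  (v - -5) = -27 / -3 = 9
  v = -5 + (9) = 4

Answer: 4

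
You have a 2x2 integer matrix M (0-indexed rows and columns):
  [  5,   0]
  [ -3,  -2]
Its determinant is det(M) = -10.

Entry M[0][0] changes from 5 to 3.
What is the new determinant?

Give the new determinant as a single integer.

det is linear in row 0: changing M[0][0] by delta changes det by delta * cofactor(0,0).
Cofactor C_00 = (-1)^(0+0) * minor(0,0) = -2
Entry delta = 3 - 5 = -2
Det delta = -2 * -2 = 4
New det = -10 + 4 = -6

Answer: -6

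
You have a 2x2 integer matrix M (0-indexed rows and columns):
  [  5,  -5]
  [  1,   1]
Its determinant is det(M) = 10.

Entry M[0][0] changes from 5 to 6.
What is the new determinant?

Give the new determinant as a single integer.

det is linear in row 0: changing M[0][0] by delta changes det by delta * cofactor(0,0).
Cofactor C_00 = (-1)^(0+0) * minor(0,0) = 1
Entry delta = 6 - 5 = 1
Det delta = 1 * 1 = 1
New det = 10 + 1 = 11

Answer: 11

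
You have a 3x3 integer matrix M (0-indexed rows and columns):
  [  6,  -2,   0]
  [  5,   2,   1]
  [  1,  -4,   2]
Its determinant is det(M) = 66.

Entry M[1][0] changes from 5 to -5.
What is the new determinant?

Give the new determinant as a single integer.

det is linear in row 1: changing M[1][0] by delta changes det by delta * cofactor(1,0).
Cofactor C_10 = (-1)^(1+0) * minor(1,0) = 4
Entry delta = -5 - 5 = -10
Det delta = -10 * 4 = -40
New det = 66 + -40 = 26

Answer: 26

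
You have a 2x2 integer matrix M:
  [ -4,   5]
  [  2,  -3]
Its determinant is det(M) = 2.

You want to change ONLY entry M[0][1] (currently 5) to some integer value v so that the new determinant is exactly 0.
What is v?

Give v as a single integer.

det is linear in entry M[0][1]: det = old_det + (v - 5) * C_01
Cofactor C_01 = -2
Want det = 0: 2 + (v - 5) * -2 = 0
  (v - 5) = -2 / -2 = 1
  v = 5 + (1) = 6

Answer: 6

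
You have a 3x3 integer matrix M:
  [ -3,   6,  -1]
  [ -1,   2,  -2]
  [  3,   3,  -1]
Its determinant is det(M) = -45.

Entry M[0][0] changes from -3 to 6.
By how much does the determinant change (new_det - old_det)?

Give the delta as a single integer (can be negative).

Cofactor C_00 = 4
Entry delta = 6 - -3 = 9
Det delta = entry_delta * cofactor = 9 * 4 = 36

Answer: 36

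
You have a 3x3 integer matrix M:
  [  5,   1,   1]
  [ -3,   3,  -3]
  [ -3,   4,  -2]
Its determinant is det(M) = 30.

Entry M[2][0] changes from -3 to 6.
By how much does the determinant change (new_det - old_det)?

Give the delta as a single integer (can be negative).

Answer: -54

Derivation:
Cofactor C_20 = -6
Entry delta = 6 - -3 = 9
Det delta = entry_delta * cofactor = 9 * -6 = -54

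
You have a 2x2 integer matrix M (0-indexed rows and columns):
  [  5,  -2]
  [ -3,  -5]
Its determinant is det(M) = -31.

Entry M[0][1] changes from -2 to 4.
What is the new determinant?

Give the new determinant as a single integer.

Answer: -13

Derivation:
det is linear in row 0: changing M[0][1] by delta changes det by delta * cofactor(0,1).
Cofactor C_01 = (-1)^(0+1) * minor(0,1) = 3
Entry delta = 4 - -2 = 6
Det delta = 6 * 3 = 18
New det = -31 + 18 = -13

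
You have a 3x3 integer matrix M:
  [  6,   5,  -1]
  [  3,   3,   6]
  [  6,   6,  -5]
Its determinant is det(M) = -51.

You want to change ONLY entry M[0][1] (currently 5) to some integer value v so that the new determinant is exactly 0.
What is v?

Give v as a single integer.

Answer: 6

Derivation:
det is linear in entry M[0][1]: det = old_det + (v - 5) * C_01
Cofactor C_01 = 51
Want det = 0: -51 + (v - 5) * 51 = 0
  (v - 5) = 51 / 51 = 1
  v = 5 + (1) = 6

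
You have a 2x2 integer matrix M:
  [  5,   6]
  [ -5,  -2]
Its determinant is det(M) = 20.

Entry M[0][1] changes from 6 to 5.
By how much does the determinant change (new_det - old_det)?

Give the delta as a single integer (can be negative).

Answer: -5

Derivation:
Cofactor C_01 = 5
Entry delta = 5 - 6 = -1
Det delta = entry_delta * cofactor = -1 * 5 = -5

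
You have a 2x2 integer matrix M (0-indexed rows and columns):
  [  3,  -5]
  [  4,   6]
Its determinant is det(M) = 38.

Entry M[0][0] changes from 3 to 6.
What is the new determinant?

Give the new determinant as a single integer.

det is linear in row 0: changing M[0][0] by delta changes det by delta * cofactor(0,0).
Cofactor C_00 = (-1)^(0+0) * minor(0,0) = 6
Entry delta = 6 - 3 = 3
Det delta = 3 * 6 = 18
New det = 38 + 18 = 56

Answer: 56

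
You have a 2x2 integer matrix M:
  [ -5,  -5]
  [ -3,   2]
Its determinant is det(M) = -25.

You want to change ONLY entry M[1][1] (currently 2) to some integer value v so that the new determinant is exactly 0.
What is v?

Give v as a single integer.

Answer: -3

Derivation:
det is linear in entry M[1][1]: det = old_det + (v - 2) * C_11
Cofactor C_11 = -5
Want det = 0: -25 + (v - 2) * -5 = 0
  (v - 2) = 25 / -5 = -5
  v = 2 + (-5) = -3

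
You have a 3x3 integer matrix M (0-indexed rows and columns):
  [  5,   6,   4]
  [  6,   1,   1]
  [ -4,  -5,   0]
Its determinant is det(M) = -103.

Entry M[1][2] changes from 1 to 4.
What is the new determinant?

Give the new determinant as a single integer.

Answer: -100

Derivation:
det is linear in row 1: changing M[1][2] by delta changes det by delta * cofactor(1,2).
Cofactor C_12 = (-1)^(1+2) * minor(1,2) = 1
Entry delta = 4 - 1 = 3
Det delta = 3 * 1 = 3
New det = -103 + 3 = -100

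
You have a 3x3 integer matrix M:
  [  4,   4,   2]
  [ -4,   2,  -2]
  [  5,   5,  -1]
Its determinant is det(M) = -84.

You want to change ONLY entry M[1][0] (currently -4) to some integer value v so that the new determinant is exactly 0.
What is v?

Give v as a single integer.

Answer: 2

Derivation:
det is linear in entry M[1][0]: det = old_det + (v - -4) * C_10
Cofactor C_10 = 14
Want det = 0: -84 + (v - -4) * 14 = 0
  (v - -4) = 84 / 14 = 6
  v = -4 + (6) = 2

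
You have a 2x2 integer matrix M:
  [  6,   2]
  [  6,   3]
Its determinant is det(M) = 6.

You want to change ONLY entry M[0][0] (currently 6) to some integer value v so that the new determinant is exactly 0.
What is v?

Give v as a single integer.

det is linear in entry M[0][0]: det = old_det + (v - 6) * C_00
Cofactor C_00 = 3
Want det = 0: 6 + (v - 6) * 3 = 0
  (v - 6) = -6 / 3 = -2
  v = 6 + (-2) = 4

Answer: 4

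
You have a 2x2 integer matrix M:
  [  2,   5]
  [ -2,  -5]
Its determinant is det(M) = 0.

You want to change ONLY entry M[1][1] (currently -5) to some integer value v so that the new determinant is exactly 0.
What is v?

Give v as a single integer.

Answer: -5

Derivation:
det is linear in entry M[1][1]: det = old_det + (v - -5) * C_11
Cofactor C_11 = 2
Want det = 0: 0 + (v - -5) * 2 = 0
  (v - -5) = 0 / 2 = 0
  v = -5 + (0) = -5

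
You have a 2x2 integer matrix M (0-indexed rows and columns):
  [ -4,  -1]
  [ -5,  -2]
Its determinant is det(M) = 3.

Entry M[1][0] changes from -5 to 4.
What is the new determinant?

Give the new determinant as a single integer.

Answer: 12

Derivation:
det is linear in row 1: changing M[1][0] by delta changes det by delta * cofactor(1,0).
Cofactor C_10 = (-1)^(1+0) * minor(1,0) = 1
Entry delta = 4 - -5 = 9
Det delta = 9 * 1 = 9
New det = 3 + 9 = 12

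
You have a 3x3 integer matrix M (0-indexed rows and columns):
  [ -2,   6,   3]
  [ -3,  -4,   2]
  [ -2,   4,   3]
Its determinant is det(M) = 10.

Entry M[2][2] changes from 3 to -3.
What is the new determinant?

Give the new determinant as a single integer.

det is linear in row 2: changing M[2][2] by delta changes det by delta * cofactor(2,2).
Cofactor C_22 = (-1)^(2+2) * minor(2,2) = 26
Entry delta = -3 - 3 = -6
Det delta = -6 * 26 = -156
New det = 10 + -156 = -146

Answer: -146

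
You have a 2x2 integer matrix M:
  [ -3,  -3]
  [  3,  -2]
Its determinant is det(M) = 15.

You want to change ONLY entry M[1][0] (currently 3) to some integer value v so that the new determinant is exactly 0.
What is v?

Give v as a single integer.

Answer: -2

Derivation:
det is linear in entry M[1][0]: det = old_det + (v - 3) * C_10
Cofactor C_10 = 3
Want det = 0: 15 + (v - 3) * 3 = 0
  (v - 3) = -15 / 3 = -5
  v = 3 + (-5) = -2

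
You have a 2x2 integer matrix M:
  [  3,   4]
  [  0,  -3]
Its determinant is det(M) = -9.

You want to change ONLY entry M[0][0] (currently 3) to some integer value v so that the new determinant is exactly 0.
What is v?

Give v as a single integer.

det is linear in entry M[0][0]: det = old_det + (v - 3) * C_00
Cofactor C_00 = -3
Want det = 0: -9 + (v - 3) * -3 = 0
  (v - 3) = 9 / -3 = -3
  v = 3 + (-3) = 0

Answer: 0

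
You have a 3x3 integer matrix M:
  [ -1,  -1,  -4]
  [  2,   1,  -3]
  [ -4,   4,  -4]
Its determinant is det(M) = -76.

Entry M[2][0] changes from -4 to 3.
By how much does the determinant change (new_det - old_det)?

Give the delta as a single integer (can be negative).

Cofactor C_20 = 7
Entry delta = 3 - -4 = 7
Det delta = entry_delta * cofactor = 7 * 7 = 49

Answer: 49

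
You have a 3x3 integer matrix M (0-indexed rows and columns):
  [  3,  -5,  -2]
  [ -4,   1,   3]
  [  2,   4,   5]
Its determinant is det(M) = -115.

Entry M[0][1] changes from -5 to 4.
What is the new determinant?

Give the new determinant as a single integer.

det is linear in row 0: changing M[0][1] by delta changes det by delta * cofactor(0,1).
Cofactor C_01 = (-1)^(0+1) * minor(0,1) = 26
Entry delta = 4 - -5 = 9
Det delta = 9 * 26 = 234
New det = -115 + 234 = 119

Answer: 119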